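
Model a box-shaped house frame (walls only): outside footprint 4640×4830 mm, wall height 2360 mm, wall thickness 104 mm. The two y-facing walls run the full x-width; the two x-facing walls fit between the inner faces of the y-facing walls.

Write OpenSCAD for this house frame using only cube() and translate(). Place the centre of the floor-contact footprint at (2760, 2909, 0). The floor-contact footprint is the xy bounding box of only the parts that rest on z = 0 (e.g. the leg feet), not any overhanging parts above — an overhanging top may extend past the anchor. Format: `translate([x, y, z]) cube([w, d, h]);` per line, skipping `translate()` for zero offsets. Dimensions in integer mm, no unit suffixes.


translate([440, 494, 0]) cube([4640, 104, 2360]);
translate([440, 5220, 0]) cube([4640, 104, 2360]);
translate([440, 598, 0]) cube([104, 4622, 2360]);
translate([4976, 598, 0]) cube([104, 4622, 2360]);


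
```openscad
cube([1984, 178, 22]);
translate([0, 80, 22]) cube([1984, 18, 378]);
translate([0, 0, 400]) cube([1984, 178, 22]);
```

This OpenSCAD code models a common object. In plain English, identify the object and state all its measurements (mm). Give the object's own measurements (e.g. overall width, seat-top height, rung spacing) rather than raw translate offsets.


An I-beam lying along x, 1984 mm long. Overall section height 422 mm. Two flanges 178 mm wide (y) and 22 mm thick, one on the floor and one at the top; a web 18 mm thick runs between them, centred on the flange width.


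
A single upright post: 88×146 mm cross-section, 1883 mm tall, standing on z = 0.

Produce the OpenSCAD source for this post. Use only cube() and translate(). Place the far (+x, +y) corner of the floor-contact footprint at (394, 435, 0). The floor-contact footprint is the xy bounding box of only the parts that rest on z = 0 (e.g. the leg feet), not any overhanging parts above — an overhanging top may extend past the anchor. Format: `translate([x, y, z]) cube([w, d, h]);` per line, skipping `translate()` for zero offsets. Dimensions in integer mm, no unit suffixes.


translate([306, 289, 0]) cube([88, 146, 1883]);


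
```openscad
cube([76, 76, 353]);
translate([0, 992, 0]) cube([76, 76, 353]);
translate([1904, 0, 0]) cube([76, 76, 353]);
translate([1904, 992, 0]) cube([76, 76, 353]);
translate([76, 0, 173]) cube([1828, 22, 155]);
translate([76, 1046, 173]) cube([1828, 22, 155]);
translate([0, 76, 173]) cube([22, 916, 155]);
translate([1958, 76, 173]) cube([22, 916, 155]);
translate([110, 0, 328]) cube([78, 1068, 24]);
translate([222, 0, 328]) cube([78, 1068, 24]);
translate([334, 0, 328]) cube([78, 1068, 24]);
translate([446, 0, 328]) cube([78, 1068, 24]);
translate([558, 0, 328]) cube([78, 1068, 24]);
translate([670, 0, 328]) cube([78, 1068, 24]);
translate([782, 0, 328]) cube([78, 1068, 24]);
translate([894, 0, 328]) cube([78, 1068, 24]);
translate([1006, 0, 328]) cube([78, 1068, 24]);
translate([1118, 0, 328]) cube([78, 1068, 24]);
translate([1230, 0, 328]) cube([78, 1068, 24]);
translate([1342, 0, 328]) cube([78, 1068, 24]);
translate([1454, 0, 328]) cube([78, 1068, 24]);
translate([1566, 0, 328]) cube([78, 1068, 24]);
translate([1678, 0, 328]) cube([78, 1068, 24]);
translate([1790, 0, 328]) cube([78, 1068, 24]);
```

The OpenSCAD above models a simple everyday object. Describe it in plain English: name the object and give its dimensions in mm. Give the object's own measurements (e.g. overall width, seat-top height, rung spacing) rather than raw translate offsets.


A bed frame 1980 mm long (x) by 1068 mm wide (y). Four 76×76 mm corner posts, 353 mm tall, at the corners of the footprint. Four rails of 22 mm thickness and 155 mm height run between adjacent posts with their undersides at z = 173 mm, their outer faces flush with the outside of the frame (the two x-running rails run between the posts' inner faces; the two y-running rails run between the posts' inner faces). 16 slats, each 78 mm wide (x) and 24 mm thick, lie across the top of the two x-running rails, running the full 1068 mm width of the frame in y; along x they sit between the end posts with a 34 mm gap after the −x posts and between neighbouring slats, leaving 36 mm before the +x posts.


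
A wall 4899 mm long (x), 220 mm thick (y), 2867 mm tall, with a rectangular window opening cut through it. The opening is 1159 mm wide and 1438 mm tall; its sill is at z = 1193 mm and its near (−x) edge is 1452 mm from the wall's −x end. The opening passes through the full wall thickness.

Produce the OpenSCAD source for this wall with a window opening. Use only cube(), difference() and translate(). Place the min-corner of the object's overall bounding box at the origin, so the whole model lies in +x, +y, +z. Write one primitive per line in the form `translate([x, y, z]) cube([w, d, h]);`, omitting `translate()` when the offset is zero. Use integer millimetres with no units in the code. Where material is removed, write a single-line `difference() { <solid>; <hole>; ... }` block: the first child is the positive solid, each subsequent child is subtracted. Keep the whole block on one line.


difference() { cube([4899, 220, 2867]); translate([1452, 0, 1193]) cube([1159, 220, 1438]); }


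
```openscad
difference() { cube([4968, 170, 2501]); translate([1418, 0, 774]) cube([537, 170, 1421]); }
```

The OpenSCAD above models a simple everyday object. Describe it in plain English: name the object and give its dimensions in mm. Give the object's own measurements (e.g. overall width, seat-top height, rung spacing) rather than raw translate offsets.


A wall 4968 mm long (x), 170 mm thick (y), 2501 mm tall, with a rectangular window opening cut through it. The opening is 537 mm wide and 1421 mm tall; its sill is at z = 774 mm and its near (−x) edge is 1418 mm from the wall's −x end. The opening passes through the full wall thickness.


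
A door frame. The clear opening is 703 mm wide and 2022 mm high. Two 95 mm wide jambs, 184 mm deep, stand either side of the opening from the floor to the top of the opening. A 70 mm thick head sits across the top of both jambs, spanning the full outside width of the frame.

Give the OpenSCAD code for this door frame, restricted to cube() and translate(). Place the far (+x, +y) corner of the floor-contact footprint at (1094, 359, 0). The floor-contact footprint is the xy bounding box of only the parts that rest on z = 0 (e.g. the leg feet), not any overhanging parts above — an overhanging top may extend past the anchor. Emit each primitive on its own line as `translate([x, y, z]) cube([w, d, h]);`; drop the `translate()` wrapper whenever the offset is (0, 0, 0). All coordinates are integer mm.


translate([201, 175, 0]) cube([95, 184, 2022]);
translate([999, 175, 0]) cube([95, 184, 2022]);
translate([201, 175, 2022]) cube([893, 184, 70]);


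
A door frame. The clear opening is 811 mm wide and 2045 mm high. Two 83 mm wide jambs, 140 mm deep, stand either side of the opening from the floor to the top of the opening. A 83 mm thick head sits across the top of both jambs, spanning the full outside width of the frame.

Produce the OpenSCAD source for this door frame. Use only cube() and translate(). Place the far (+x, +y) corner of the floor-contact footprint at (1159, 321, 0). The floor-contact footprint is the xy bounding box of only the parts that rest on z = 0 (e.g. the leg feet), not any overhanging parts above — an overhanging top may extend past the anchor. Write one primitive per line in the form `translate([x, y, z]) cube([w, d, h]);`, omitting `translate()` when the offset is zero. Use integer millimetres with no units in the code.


translate([182, 181, 0]) cube([83, 140, 2045]);
translate([1076, 181, 0]) cube([83, 140, 2045]);
translate([182, 181, 2045]) cube([977, 140, 83]);


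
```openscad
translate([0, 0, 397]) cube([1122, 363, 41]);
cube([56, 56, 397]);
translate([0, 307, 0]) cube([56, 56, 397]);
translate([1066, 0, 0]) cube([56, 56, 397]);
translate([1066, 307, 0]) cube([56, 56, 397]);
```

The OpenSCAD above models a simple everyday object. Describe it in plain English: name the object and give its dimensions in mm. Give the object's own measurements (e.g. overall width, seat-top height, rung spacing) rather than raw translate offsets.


A bench: a 1122×363 mm seat slab, 41 mm thick, top at z = 438 mm, on four 56×56 mm square legs flush with the seat corners and standing on z = 0.


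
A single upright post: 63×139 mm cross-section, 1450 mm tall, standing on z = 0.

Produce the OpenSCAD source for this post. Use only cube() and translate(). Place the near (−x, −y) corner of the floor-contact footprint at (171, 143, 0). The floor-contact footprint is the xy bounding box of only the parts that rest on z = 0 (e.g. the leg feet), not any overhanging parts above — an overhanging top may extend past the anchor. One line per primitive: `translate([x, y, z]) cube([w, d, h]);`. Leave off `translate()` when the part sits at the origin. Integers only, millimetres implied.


translate([171, 143, 0]) cube([63, 139, 1450]);


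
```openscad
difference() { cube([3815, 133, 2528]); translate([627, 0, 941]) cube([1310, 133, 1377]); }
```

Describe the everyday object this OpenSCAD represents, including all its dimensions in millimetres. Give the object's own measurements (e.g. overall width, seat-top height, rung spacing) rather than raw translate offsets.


A wall 3815 mm long (x), 133 mm thick (y), 2528 mm tall, with a rectangular window opening cut through it. The opening is 1310 mm wide and 1377 mm tall; its sill is at z = 941 mm and its near (−x) edge is 627 mm from the wall's −x end. The opening passes through the full wall thickness.


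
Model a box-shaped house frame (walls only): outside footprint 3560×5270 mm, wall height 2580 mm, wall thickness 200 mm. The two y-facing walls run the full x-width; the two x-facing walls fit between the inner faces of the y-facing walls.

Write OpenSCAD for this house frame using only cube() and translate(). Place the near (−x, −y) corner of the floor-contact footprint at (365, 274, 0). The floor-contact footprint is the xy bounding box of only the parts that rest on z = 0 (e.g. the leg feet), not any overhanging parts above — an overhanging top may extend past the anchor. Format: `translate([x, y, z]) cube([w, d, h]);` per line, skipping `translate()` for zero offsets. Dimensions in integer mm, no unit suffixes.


translate([365, 274, 0]) cube([3560, 200, 2580]);
translate([365, 5344, 0]) cube([3560, 200, 2580]);
translate([365, 474, 0]) cube([200, 4870, 2580]);
translate([3725, 474, 0]) cube([200, 4870, 2580]);


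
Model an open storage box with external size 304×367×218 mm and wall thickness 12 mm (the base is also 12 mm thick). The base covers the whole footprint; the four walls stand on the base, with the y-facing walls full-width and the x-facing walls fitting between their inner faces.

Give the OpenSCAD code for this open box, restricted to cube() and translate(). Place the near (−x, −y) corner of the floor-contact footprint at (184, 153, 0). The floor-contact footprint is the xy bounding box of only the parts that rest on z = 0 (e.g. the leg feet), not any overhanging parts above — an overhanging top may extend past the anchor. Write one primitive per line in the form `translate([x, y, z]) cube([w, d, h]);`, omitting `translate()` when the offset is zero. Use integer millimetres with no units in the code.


translate([184, 153, 0]) cube([304, 367, 12]);
translate([184, 153, 12]) cube([304, 12, 206]);
translate([184, 508, 12]) cube([304, 12, 206]);
translate([184, 165, 12]) cube([12, 343, 206]);
translate([476, 165, 12]) cube([12, 343, 206]);


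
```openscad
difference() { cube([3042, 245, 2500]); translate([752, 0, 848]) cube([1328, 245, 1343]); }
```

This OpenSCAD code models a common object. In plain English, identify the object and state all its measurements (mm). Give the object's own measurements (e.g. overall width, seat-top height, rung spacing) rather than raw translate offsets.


A wall 3042 mm long (x), 245 mm thick (y), 2500 mm tall, with a rectangular window opening cut through it. The opening is 1328 mm wide and 1343 mm tall; its sill is at z = 848 mm and its near (−x) edge is 752 mm from the wall's −x end. The opening passes through the full wall thickness.


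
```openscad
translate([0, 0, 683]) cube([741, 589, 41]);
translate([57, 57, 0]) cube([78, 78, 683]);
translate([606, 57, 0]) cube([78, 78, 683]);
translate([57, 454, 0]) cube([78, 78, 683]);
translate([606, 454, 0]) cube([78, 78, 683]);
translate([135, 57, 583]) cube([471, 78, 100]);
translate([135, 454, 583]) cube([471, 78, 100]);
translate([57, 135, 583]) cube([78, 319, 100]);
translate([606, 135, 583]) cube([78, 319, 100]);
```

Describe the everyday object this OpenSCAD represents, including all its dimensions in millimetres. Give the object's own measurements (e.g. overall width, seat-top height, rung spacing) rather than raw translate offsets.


A table: top 741 mm (x) × 589 mm (y), 41 mm thick, upper face at z = 724 mm, on four 78×78 mm square legs, each inset 57 mm from the nearest pair of top edges from z = 0 to the bottom of the top. Four apron rails, 78 mm thick and 100 mm tall, run between adjacent legs with their top edges flush with the underside of the top and their outer faces flush with the legs' outer faces.


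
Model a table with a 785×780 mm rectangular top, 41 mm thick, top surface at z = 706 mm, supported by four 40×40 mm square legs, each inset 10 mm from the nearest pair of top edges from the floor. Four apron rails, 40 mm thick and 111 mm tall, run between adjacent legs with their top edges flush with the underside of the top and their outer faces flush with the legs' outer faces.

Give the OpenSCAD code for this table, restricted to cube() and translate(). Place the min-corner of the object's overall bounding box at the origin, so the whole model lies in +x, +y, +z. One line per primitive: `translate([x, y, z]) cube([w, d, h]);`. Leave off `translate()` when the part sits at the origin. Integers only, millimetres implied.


translate([0, 0, 665]) cube([785, 780, 41]);
translate([10, 10, 0]) cube([40, 40, 665]);
translate([735, 10, 0]) cube([40, 40, 665]);
translate([10, 730, 0]) cube([40, 40, 665]);
translate([735, 730, 0]) cube([40, 40, 665]);
translate([50, 10, 554]) cube([685, 40, 111]);
translate([50, 730, 554]) cube([685, 40, 111]);
translate([10, 50, 554]) cube([40, 680, 111]);
translate([735, 50, 554]) cube([40, 680, 111]);


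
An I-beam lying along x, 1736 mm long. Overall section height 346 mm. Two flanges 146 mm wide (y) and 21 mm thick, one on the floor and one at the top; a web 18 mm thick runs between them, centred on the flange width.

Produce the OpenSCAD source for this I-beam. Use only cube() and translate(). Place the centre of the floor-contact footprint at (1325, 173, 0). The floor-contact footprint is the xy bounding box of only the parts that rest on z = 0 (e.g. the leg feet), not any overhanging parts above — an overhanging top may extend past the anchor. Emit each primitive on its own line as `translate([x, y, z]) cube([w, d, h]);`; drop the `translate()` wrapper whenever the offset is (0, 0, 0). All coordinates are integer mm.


translate([457, 100, 0]) cube([1736, 146, 21]);
translate([457, 164, 21]) cube([1736, 18, 304]);
translate([457, 100, 325]) cube([1736, 146, 21]);


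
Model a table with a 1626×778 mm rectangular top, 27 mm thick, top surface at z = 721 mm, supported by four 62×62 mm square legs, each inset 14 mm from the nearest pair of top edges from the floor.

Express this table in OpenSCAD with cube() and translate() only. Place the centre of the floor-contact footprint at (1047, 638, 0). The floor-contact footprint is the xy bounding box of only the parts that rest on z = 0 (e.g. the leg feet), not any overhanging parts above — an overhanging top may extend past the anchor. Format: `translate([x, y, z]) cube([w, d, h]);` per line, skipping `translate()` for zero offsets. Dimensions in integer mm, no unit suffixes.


// leg_h = 721 - 27 = 694
translate([234, 249, 694]) cube([1626, 778, 27]);
translate([248, 263, 0]) cube([62, 62, 694]);
translate([1784, 263, 0]) cube([62, 62, 694]);
translate([248, 951, 0]) cube([62, 62, 694]);
translate([1784, 951, 0]) cube([62, 62, 694]);


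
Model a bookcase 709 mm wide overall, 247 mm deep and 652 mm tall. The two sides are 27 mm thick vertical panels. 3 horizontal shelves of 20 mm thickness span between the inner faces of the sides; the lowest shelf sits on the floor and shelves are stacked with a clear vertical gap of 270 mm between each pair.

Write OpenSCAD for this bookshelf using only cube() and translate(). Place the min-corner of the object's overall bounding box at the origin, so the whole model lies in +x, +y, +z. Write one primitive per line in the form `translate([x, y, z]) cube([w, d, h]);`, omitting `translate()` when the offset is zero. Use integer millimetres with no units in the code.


cube([27, 247, 652]);
translate([682, 0, 0]) cube([27, 247, 652]);
translate([27, 0, 0]) cube([655, 247, 20]);
translate([27, 0, 290]) cube([655, 247, 20]);
translate([27, 0, 580]) cube([655, 247, 20]);


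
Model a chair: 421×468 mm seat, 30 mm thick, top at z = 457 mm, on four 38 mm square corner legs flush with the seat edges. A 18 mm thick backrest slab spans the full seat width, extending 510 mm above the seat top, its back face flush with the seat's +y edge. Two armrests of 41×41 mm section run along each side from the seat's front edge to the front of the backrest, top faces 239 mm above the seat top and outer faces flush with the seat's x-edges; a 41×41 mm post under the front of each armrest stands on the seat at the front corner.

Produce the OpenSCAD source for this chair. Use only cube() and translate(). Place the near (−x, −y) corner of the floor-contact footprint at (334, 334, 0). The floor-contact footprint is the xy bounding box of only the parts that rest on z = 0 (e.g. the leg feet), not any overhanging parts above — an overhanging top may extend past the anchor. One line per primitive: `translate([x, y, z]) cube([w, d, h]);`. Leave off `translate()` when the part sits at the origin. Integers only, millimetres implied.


translate([334, 334, 427]) cube([421, 468, 30]);
translate([334, 334, 0]) cube([38, 38, 427]);
translate([717, 334, 0]) cube([38, 38, 427]);
translate([334, 764, 0]) cube([38, 38, 427]);
translate([717, 764, 0]) cube([38, 38, 427]);
translate([334, 784, 457]) cube([421, 18, 510]);
translate([334, 334, 655]) cube([41, 450, 41]);
translate([714, 334, 655]) cube([41, 450, 41]);
translate([334, 334, 457]) cube([41, 41, 198]);
translate([714, 334, 457]) cube([41, 41, 198]);


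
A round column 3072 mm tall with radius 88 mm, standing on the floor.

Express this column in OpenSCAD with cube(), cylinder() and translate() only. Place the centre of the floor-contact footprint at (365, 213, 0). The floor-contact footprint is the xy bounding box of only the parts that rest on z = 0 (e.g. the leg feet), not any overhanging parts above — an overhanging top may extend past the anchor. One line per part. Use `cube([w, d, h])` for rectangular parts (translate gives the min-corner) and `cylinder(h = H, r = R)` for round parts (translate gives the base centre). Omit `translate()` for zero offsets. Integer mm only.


translate([365, 213, 0]) cylinder(h = 3072, r = 88);


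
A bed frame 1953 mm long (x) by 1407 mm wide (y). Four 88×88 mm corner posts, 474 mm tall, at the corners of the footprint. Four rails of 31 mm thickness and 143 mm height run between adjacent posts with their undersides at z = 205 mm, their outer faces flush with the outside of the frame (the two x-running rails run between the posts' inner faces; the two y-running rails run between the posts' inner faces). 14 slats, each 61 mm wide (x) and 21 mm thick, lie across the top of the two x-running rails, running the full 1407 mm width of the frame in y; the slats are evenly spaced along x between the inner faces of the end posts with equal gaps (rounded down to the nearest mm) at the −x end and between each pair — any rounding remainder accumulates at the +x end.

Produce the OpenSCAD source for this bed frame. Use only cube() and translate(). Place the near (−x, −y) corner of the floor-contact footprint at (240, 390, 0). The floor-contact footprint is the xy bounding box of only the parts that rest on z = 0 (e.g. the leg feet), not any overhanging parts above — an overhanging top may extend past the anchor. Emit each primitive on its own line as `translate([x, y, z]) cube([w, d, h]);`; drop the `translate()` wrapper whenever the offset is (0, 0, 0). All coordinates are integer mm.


// slat z = rail_z + rail_h = 205 + 143 = 348
// slat gap = ⌊(1777 − 14·61) / 15⌋ = 61
translate([240, 390, 0]) cube([88, 88, 474]);
translate([240, 1709, 0]) cube([88, 88, 474]);
translate([2105, 390, 0]) cube([88, 88, 474]);
translate([2105, 1709, 0]) cube([88, 88, 474]);
translate([328, 390, 205]) cube([1777, 31, 143]);
translate([328, 1766, 205]) cube([1777, 31, 143]);
translate([240, 478, 205]) cube([31, 1231, 143]);
translate([2162, 478, 205]) cube([31, 1231, 143]);
translate([389, 390, 348]) cube([61, 1407, 21]);
translate([511, 390, 348]) cube([61, 1407, 21]);
translate([633, 390, 348]) cube([61, 1407, 21]);
translate([755, 390, 348]) cube([61, 1407, 21]);
translate([877, 390, 348]) cube([61, 1407, 21]);
translate([999, 390, 348]) cube([61, 1407, 21]);
translate([1121, 390, 348]) cube([61, 1407, 21]);
translate([1243, 390, 348]) cube([61, 1407, 21]);
translate([1365, 390, 348]) cube([61, 1407, 21]);
translate([1487, 390, 348]) cube([61, 1407, 21]);
translate([1609, 390, 348]) cube([61, 1407, 21]);
translate([1731, 390, 348]) cube([61, 1407, 21]);
translate([1853, 390, 348]) cube([61, 1407, 21]);
translate([1975, 390, 348]) cube([61, 1407, 21]);


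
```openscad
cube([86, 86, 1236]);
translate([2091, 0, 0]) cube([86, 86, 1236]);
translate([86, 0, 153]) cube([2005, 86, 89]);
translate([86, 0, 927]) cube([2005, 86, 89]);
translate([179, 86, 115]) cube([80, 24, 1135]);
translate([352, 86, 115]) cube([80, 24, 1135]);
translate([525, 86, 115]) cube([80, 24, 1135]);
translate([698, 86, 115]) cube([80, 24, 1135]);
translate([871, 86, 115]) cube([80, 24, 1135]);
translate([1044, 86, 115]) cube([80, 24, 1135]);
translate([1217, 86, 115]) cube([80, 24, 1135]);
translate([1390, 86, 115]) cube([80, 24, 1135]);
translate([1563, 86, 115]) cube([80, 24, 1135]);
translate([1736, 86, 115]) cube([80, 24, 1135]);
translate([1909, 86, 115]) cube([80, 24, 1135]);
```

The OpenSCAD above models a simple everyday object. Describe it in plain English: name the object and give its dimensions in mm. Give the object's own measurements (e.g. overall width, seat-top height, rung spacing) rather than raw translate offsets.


A fence section. Two 86×86 mm posts, 1236 mm tall, stand on the floor with a clear span of 2005 mm between their inner faces. Two horizontal rails of 86×89 mm section span the gap between the posts with their undersides at z = 153 mm and z = 927 mm, flush with the posts' −y face. 11 pickets, each 80 mm wide, 24 mm thick and 1135 mm tall, are fixed to the +y face of the rails with their bottoms at z = 115 mm, spaced across the span with a 93 mm gap after the −x post and between neighbouring pickets, with 102 mm left before the +x post.


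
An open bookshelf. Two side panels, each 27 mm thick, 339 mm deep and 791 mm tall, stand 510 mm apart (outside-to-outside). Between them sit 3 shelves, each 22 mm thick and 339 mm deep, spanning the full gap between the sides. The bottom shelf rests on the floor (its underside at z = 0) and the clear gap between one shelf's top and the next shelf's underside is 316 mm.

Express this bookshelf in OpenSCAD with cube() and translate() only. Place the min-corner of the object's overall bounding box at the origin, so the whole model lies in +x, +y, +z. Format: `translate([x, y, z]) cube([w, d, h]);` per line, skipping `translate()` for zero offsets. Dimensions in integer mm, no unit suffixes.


cube([27, 339, 791]);
translate([483, 0, 0]) cube([27, 339, 791]);
translate([27, 0, 0]) cube([456, 339, 22]);
translate([27, 0, 338]) cube([456, 339, 22]);
translate([27, 0, 676]) cube([456, 339, 22]);


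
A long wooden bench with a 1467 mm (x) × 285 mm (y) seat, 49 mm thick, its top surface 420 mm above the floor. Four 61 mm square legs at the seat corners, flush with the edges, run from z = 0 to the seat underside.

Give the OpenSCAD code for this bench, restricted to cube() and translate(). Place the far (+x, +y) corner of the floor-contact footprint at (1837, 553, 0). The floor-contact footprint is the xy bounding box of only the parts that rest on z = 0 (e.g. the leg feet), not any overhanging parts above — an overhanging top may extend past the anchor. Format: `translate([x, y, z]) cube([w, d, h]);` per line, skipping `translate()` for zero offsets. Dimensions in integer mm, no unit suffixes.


translate([370, 268, 371]) cube([1467, 285, 49]);
translate([370, 268, 0]) cube([61, 61, 371]);
translate([370, 492, 0]) cube([61, 61, 371]);
translate([1776, 268, 0]) cube([61, 61, 371]);
translate([1776, 492, 0]) cube([61, 61, 371]);


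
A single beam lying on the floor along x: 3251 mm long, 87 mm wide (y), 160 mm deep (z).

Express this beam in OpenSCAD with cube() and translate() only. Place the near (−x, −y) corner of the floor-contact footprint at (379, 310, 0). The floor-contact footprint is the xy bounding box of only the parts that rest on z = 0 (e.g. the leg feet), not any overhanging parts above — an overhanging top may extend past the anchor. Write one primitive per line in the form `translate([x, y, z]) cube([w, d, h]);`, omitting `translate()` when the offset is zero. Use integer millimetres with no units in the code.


translate([379, 310, 0]) cube([3251, 87, 160]);


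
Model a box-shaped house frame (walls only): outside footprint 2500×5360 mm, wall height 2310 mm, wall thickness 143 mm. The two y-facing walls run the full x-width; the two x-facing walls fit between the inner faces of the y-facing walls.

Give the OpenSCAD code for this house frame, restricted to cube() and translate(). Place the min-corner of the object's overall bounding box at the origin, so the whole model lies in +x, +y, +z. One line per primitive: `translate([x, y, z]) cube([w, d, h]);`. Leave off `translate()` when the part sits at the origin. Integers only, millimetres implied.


cube([2500, 143, 2310]);
translate([0, 5217, 0]) cube([2500, 143, 2310]);
translate([0, 143, 0]) cube([143, 5074, 2310]);
translate([2357, 143, 0]) cube([143, 5074, 2310]);


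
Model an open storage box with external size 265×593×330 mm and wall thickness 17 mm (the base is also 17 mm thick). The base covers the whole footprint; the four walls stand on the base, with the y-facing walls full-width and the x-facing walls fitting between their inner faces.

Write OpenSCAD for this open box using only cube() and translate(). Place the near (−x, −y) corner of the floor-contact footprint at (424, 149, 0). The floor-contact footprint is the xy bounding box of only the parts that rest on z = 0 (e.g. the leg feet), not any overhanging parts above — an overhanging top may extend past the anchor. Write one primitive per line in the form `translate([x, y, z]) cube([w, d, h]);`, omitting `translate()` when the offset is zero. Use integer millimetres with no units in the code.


translate([424, 149, 0]) cube([265, 593, 17]);
translate([424, 149, 17]) cube([265, 17, 313]);
translate([424, 725, 17]) cube([265, 17, 313]);
translate([424, 166, 17]) cube([17, 559, 313]);
translate([672, 166, 17]) cube([17, 559, 313]);


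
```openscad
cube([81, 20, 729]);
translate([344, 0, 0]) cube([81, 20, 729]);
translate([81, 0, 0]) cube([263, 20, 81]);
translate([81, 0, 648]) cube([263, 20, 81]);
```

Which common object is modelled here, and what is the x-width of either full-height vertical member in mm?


A picture frame. The border width is 81 mm.

Four thin pieces enclosing a rectangular opening — a picture frame. The two full-height stiles are 729 mm tall; the top rail sits at z = 648 and is 81 mm tall, so the border above the opening is 729 − 648 = 81 mm, matching the stile x-width.


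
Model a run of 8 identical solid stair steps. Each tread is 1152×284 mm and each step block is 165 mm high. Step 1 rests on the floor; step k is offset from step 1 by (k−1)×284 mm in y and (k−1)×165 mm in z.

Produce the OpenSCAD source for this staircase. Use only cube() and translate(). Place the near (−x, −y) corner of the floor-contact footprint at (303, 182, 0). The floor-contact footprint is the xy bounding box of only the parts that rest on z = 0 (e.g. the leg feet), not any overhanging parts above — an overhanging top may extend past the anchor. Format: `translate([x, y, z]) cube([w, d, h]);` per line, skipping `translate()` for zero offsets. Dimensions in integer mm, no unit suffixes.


translate([303, 182, 0]) cube([1152, 284, 165]);
translate([303, 466, 165]) cube([1152, 284, 165]);
translate([303, 750, 330]) cube([1152, 284, 165]);
translate([303, 1034, 495]) cube([1152, 284, 165]);
translate([303, 1318, 660]) cube([1152, 284, 165]);
translate([303, 1602, 825]) cube([1152, 284, 165]);
translate([303, 1886, 990]) cube([1152, 284, 165]);
translate([303, 2170, 1155]) cube([1152, 284, 165]);


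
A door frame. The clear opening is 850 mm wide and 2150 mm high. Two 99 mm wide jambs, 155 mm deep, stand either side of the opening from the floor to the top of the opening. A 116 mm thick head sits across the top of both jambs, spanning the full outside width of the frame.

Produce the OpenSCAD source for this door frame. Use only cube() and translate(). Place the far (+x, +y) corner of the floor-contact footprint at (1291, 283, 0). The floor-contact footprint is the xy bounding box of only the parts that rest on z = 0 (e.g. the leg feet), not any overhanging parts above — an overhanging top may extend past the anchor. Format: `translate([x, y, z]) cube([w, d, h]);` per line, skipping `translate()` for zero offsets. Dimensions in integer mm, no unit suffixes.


translate([243, 128, 0]) cube([99, 155, 2150]);
translate([1192, 128, 0]) cube([99, 155, 2150]);
translate([243, 128, 2150]) cube([1048, 155, 116]);


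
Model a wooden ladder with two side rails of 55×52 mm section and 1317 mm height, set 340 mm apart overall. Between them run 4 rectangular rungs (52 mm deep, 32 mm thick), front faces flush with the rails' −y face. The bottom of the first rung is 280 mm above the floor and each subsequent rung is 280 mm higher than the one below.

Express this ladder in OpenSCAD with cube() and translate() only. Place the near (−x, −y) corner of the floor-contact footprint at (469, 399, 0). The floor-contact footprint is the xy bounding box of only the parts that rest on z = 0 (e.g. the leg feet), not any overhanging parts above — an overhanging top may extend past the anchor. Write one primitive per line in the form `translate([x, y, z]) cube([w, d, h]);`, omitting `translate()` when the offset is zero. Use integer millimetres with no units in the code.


translate([469, 399, 0]) cube([55, 52, 1317]);
translate([754, 399, 0]) cube([55, 52, 1317]);
translate([524, 399, 280]) cube([230, 52, 32]);
translate([524, 399, 560]) cube([230, 52, 32]);
translate([524, 399, 840]) cube([230, 52, 32]);
translate([524, 399, 1120]) cube([230, 52, 32]);


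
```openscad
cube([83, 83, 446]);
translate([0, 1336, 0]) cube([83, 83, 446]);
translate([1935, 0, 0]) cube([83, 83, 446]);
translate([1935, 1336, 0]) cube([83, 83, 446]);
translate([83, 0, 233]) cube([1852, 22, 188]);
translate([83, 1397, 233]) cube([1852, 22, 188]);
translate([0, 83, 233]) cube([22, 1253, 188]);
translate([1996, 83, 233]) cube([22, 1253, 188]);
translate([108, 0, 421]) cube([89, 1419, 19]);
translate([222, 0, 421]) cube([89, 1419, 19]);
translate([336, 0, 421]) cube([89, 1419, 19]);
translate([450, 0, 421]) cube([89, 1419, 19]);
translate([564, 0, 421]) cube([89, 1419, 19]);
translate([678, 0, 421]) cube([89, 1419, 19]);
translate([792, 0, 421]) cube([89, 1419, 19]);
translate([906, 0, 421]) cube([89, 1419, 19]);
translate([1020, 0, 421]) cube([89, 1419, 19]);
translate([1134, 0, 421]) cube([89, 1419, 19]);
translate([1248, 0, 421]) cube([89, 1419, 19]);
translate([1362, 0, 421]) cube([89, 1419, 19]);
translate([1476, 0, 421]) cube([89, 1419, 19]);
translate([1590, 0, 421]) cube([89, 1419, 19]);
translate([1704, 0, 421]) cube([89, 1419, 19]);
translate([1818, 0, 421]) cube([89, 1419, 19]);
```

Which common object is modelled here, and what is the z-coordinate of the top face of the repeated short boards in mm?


A bed frame. The slat-top height is 440 mm.

Four posts, four rails, and a row of slats — a bed frame. Slats sit on the rails at z = 233 + 188 = 421; with slat thickness 19, the top is 440 mm.


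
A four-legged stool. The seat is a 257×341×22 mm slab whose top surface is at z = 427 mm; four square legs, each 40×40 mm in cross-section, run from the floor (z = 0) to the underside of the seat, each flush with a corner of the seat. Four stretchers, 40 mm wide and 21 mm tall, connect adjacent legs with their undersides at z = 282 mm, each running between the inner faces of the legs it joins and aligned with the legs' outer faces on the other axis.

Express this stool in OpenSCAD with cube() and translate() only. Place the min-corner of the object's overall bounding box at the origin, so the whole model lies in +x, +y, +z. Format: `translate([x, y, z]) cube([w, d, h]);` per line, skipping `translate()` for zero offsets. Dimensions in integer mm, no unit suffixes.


translate([0, 0, 405]) cube([257, 341, 22]);
cube([40, 40, 405]);
translate([217, 0, 0]) cube([40, 40, 405]);
translate([0, 301, 0]) cube([40, 40, 405]);
translate([217, 301, 0]) cube([40, 40, 405]);
translate([40, 0, 282]) cube([177, 40, 21]);
translate([40, 301, 282]) cube([177, 40, 21]);
translate([0, 40, 282]) cube([40, 261, 21]);
translate([217, 40, 282]) cube([40, 261, 21]);


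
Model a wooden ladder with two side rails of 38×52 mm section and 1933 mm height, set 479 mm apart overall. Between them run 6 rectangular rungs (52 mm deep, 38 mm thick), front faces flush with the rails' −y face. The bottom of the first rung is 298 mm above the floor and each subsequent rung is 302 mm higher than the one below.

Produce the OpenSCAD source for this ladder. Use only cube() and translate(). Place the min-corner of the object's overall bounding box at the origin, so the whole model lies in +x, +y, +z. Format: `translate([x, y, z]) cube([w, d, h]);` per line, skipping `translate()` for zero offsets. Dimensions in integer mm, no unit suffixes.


// rung span = 479 - 2*38 = 403
// rung[k] z = 298 + k*302
cube([38, 52, 1933]);
translate([441, 0, 0]) cube([38, 52, 1933]);
translate([38, 0, 298]) cube([403, 52, 38]);
translate([38, 0, 600]) cube([403, 52, 38]);
translate([38, 0, 902]) cube([403, 52, 38]);
translate([38, 0, 1204]) cube([403, 52, 38]);
translate([38, 0, 1506]) cube([403, 52, 38]);
translate([38, 0, 1808]) cube([403, 52, 38]);


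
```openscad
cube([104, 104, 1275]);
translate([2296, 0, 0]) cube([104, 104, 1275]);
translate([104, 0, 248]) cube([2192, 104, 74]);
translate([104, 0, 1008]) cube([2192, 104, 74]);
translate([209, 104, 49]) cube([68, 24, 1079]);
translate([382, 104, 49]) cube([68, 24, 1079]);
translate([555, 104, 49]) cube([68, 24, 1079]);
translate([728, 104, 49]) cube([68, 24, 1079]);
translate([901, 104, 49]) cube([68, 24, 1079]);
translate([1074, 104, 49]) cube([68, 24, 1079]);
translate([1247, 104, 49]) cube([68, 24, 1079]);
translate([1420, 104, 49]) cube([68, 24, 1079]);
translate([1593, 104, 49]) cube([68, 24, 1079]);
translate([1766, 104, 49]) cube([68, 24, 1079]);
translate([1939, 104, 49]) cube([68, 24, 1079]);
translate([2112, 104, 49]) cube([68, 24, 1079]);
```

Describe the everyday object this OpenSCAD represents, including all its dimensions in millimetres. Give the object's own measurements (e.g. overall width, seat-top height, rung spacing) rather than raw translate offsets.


A fence section. Two 104×104 mm posts, 1275 mm tall, stand on the floor with a clear span of 2192 mm between their inner faces. Two horizontal rails of 104×74 mm section span the gap between the posts with their undersides at z = 248 mm and z = 1008 mm, flush with the posts' −y face. 12 pickets, each 68 mm wide, 24 mm thick and 1079 mm tall, are fixed to the +y face of the rails with their bottoms at z = 49 mm, spaced across the span with a 105 mm gap after the −x post and between neighbouring pickets, with 116 mm left before the +x post.


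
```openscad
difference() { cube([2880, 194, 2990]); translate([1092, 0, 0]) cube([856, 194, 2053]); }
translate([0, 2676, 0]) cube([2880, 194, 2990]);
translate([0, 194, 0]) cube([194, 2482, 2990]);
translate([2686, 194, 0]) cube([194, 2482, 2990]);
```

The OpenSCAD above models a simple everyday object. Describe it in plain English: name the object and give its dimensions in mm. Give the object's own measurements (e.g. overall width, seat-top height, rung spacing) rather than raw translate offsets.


A single room: four walls, each 2990 mm tall and 194 mm thick, enclosing an outside footprint 2880×2870 mm (x × y), no floor or roof. The front and back walls (−y and +y sides) run the full x-width; the side walls fit between their inner faces. A door opening 856 mm wide and 2053 mm tall is cut through the front wall from the floor up, its −x edge 1092 mm from the wall's −x end.


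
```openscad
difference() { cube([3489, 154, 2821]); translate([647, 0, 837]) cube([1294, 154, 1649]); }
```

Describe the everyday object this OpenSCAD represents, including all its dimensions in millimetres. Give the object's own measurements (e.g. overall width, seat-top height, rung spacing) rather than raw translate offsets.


A wall 3489 mm long (x), 154 mm thick (y), 2821 mm tall, with a rectangular window opening cut through it. The opening is 1294 mm wide and 1649 mm tall; its sill is at z = 837 mm and its near (−x) edge is 647 mm from the wall's −x end. The opening passes through the full wall thickness.


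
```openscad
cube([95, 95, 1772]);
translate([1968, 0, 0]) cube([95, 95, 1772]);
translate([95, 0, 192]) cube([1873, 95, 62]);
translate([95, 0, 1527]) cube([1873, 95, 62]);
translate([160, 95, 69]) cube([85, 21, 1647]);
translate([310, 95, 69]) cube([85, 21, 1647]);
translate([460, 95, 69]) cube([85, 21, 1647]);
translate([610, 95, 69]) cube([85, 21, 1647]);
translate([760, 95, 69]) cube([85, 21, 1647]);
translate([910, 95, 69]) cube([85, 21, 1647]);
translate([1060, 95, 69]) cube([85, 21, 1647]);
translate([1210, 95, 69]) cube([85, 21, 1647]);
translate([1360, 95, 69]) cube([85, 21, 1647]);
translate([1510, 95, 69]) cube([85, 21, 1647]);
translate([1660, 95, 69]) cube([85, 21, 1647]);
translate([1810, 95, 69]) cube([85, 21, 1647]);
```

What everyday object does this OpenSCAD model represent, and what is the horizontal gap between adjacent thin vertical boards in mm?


A fence section. The picket gap is 65 mm.

Two posts, two rails, 12 pickets — a fence section. Span 1873 mm holds 12 pickets of 85 mm with 13 equal gaps: ⌊(1873 − 12·85) / 13⌋ = 65 mm.


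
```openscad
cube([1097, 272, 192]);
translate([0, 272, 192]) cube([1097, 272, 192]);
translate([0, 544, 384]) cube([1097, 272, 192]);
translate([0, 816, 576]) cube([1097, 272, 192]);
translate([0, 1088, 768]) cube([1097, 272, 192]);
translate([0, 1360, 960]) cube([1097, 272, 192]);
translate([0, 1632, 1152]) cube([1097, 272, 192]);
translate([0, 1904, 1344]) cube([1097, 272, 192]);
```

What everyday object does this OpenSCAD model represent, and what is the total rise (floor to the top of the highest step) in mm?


A staircase. The total rise is 1536 mm.

8 identical blocks, each offset up and back from the previous — a staircase. Each step is 192 mm tall and there are 8 of them, so the total rise is 8 × 192 = 1536 mm.


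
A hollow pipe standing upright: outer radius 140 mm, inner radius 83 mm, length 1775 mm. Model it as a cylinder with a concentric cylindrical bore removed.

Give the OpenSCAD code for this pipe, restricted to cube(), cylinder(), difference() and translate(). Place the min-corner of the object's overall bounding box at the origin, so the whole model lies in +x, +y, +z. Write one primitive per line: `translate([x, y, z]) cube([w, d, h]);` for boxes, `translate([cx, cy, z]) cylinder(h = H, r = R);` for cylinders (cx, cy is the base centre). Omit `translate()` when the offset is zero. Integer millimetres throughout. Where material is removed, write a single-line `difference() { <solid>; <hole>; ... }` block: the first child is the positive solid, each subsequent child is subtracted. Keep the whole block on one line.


difference() { translate([140, 140, 0]) cylinder(h = 1775, r = 140); translate([140, 140, 0]) cylinder(h = 1775, r = 83); }
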